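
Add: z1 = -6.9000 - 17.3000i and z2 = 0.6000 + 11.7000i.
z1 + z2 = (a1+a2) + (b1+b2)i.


Real: -6.9 + 0.6 = -6.3
Imag: -17.3 + 11.7 = -5.6

-6.3000 - 5.6000i


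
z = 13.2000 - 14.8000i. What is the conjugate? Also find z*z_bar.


z_bar = 13.2000 + 14.8000i
z*z_bar = 13.2^2 + (-14.8)^2 = 174.24 + 219.04 = 393.28

z_bar = 13.2000 + 14.8000i, z*z_bar = 393.28


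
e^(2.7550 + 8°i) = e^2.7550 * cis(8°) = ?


e^2.7550 = 15.7210
cos(8°) = 0.99027
sin(8°) = 0.13917
Real = 15.7210*0.99027 = 15.5680
Imag = 15.7210*0.13917 = 2.1879

15.5680 + 2.1879i


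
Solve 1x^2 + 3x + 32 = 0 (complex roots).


disc = 3^2 - 4*1*32 = 9 - 128 = -119
sqrt(|disc|) = sqrt(119) = 10.9087
Real part = -3/(2*1) = -1.5000
Imag part = 10.9087/(2*1) = 5.4544

-1.5000 ± 5.4544i


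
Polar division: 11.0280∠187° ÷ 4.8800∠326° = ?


r = 11.0280 / 4.8800 = 2.2598
theta = 187° - 326° = -139° = 221° (mod 360)

2.2598 cis(221°)


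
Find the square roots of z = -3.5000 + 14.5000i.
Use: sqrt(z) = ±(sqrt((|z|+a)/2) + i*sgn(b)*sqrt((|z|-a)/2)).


|z| = sqrt(12.25+210.25) = 14.9164
sqrt((|z|+a)/2) = sqrt((14.9164+(-3.5))/2) = sqrt(5.7082) = 2.3892
sqrt((|z|-a)/2) = sqrt((14.9164-(-3.5))/2) = sqrt(9.2082) = 3.0345

±(2.3892 + 3.0345i) i.e. 2.3892 + 3.0345i and -2.3892 - 3.0345i


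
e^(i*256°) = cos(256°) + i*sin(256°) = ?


cos(256°) = -0.2419
sin(256°) = -0.9703

e^(i*256°) = -0.2419 - 0.9703i


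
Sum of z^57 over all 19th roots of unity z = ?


The roots are w_k = w^k with w = e^(2*pi*i/19), and (w^k)^57 = (w^57)^k.
So S = 1 + u + u^2 + ... + u^(18) with u = w^57.
57 = 3*19 + 0, so 57 is a multiple of 19 and u = (w^19)^3 = 1.
Every one of the 19 terms equals 1: S = 19

S = 19


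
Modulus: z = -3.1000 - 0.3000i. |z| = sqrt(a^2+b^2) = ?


|z| = sqrt((-3.1)^2 + (-0.3)^2) = sqrt(9.61 + 0.09) = sqrt(9.7) = 3.1145

|z| = 3.1145


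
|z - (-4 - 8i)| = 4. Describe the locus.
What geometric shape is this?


|z - z0| = r is a circle with center z0 and radius r.
Center = (-4, -8), radius = 4

Circle with center (-4, -8) and radius 4


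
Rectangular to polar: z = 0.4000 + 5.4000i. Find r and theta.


r = sqrt(0.16+29.16) = sqrt(29.32) = 5.4148
theta = atan2(5.4, 0.4) = 85.7636 degrees

r = 5.4148, theta = 85.7636 degrees


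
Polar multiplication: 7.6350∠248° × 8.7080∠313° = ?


r = 7.6350 * 8.7080 = 66.4856
theta = 248° + 313° = 561° = 201° (mod 360)

66.4856 cis(201°)


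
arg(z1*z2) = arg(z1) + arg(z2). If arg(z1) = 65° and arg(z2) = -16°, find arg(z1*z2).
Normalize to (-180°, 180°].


arg(z1*z2) = 65° - 16° = 49°
Normalized to (-180°, 180°]: 49°

49°


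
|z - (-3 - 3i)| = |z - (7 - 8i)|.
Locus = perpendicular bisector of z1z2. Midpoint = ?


Equal distances means the locus is the perpendicular bisector of z1 and z2.
Midpoint = ((-3+7)/2, (-3+(-8))/2) = (2.0000, -5.5000)

Perpendicular bisector through (2.0000, -5.5000)


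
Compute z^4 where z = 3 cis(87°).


r^4 = 3^4 = 81
n*theta = 4*87° = 348° = 348° (mod 360)
a = 81*cos(348°) = 79.2300
b = 81*sin(348°) = -16.8408

81 cis(348°) = 79.2300 - 16.8408i


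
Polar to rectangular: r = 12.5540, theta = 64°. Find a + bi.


a = 12.5540*cos(64°) = 12.5540*0.43837 = 5.5033
b = 12.5540*sin(64°) = 12.5540*0.8988 = 11.2835

5.5033 + 11.2835i


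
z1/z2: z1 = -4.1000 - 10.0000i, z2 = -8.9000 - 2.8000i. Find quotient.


Conjugate of z2 = -8.9000 + 2.8000i
Numerator: (-4.1000 - 10.0000i)(-8.9000 + 2.8000i) = 64.4900 + 77.5200i
Denominator: (-8.9)^2 + (-2.8)^2 = 87.05
Result = (64.4900 + 77.5200i)/87.05

0.7408 + 0.8905i


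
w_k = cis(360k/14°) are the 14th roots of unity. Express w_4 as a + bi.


Angle = 360*4/14 = 102.8571°
a = cos(102.8571°) = -0.2225
b = sin(102.8571°) = 0.9749

-0.2225 + 0.9749i


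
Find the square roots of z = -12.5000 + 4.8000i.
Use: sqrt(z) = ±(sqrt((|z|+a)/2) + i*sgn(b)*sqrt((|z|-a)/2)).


|z| = sqrt(156.25+23.04) = 13.3899
sqrt((|z|+a)/2) = sqrt((13.3899+(-12.5))/2) = sqrt(0.4450) = 0.6671
sqrt((|z|-a)/2) = sqrt((13.3899-(-12.5))/2) = sqrt(12.9450) = 3.5979

±(0.6671 + 3.5979i) i.e. 0.6671 + 3.5979i and -0.6671 - 3.5979i


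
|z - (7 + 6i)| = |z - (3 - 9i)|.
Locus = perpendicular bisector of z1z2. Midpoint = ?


Equal distances means the locus is the perpendicular bisector of z1 and z2.
Midpoint = ((7+3)/2, (6+(-9))/2) = (5.0000, -1.5000)

Perpendicular bisector through (5.0000, -1.5000)


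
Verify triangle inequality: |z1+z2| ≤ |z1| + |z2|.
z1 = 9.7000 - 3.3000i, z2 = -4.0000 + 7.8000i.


|z1| = sqrt(9.7^2 + (-3.3)^2) = sqrt(104.98) = 10.2460
|z2| = sqrt((-4)^2 + 7.8^2) = sqrt(76.84) = 8.7658
z1+z2 = 5.7000 + 4.5000i
|z1+z2| = sqrt(52.74) = 7.2622
|z1|+|z2| = 10.2460 + 8.7658 = 19.0118

|z1+z2| = 7.2622 ≤ |z1|+|z2| = 19.0118 (verified)


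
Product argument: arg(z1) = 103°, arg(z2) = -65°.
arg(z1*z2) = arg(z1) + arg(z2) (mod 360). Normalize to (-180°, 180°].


arg(z1*z2) = 103° - 65° = 38°
Normalized to (-180°, 180°]: 38°

38°


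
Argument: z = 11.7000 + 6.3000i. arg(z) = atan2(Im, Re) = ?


Re = 11.7, Im = 6.3
arg = atan2(6.3, 11.7) = 28.3008 degrees

arg(z) = 28.3008 degrees


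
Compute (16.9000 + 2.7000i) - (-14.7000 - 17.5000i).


Real: 16.9 + 14.7 = 31.6
Imag: 2.7 + 17.5 = 20.2

31.6000 + 20.2000i


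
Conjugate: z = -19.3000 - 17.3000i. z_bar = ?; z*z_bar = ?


z_bar = -19.3000 + 17.3000i
z*z_bar = (-19.3)^2 + (-17.3)^2 = 372.49 + 299.29 = 671.78

z_bar = -19.3000 + 17.3000i, z*z_bar = 671.78


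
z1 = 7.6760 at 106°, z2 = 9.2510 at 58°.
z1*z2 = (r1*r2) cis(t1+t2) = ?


r = 7.6760 * 9.2510 = 71.0107
theta = 106° + 58° = 164° = 164° (mod 360)

71.0107 cis(164°)


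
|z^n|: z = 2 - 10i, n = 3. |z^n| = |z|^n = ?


|z| = sqrt(4+100) = sqrt(104) = 10.1980
|z^3| = |z|^3 = (sqrt(104))^3 = 104*sqrt(104)

|z^3| = 104*sqrt(104) ≈ 1060.5961


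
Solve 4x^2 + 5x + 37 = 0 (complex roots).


disc = 5^2 - 4*4*37 = 25 - 592 = -567
sqrt(|disc|) = sqrt(567) = 23.8118
Real part = -5/(2*4) = -0.6250
Imag part = 23.8118/(2*4) = 2.9765

-0.6250 ± 2.9765i


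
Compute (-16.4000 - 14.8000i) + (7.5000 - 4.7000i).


Real: -16.4 + 7.5 = -8.9
Imag: -14.8 - 4.7 = -19.5

-8.9000 - 19.5000i


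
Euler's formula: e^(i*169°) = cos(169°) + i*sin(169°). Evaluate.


cos(169°) = -0.9816
sin(169°) = 0.1908

e^(i*169°) = -0.9816 + 0.1908i


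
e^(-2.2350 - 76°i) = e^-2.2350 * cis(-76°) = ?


e^-2.2350 = 0.1070
cos(-76°) = 0.2419
sin(-76°) = -0.9703
Real = 0.1070*0.2419 = 0.0259
Imag = 0.1070*(-0.9703) = -0.1038

0.0259 - 0.1038i


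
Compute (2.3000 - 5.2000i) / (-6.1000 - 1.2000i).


Conjugate of z2 = -6.1000 + 1.2000i
Numerator: (2.3000 - 5.2000i)(-6.1000 + 1.2000i) = -7.7900 + 34.4800i
Denominator: (-6.1)^2 + (-1.2)^2 = 38.65
Result = (-7.7900 + 34.4800i)/38.65

-0.2016 + 0.8921i


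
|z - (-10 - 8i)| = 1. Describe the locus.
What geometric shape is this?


|z - z0| = r is a circle with center z0 and radius r.
Center = (-10, -8), radius = 1

Circle with center (-10, -8) and radius 1


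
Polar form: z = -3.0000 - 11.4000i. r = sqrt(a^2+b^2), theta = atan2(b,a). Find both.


r = sqrt(9+129.96) = sqrt(138.96) = 11.7881
theta = atan2(-11.4, -3) = -104.7436 degrees

r = 11.7881, theta = -104.7436 degrees


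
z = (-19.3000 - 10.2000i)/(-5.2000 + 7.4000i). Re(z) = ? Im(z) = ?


Multiply by conjugate: (-19.3000 - 10.2000i)(-5.2000 - 7.4000i) / ((-5.2)^2 + 7.4^2)
Numerator real = -19.3*(-5.2) - (10.2)*7.4 = 24.88
Numerator imag = -10.2*(-5.2) - (-19.3)*7.4 = 195.86
Denominator = 81.8
Re(z) = 24.88/81.8 = 0.3042
Im(z) = 195.86/81.8 = 2.3944

Re(z) = 0.3042, Im(z) = 2.3944


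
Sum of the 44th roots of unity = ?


The sum of all 44th roots of unity is 0.
Geometric series: (1 - w^44)/(1 - w) = (1-1)/(1-w) = 0 since w^44 = 1, w ≠ 1.
Alternatively: coefficient of z^43 in z^44 - 1 is 0.

0


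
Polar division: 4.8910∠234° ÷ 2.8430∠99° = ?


r = 4.8910 / 2.8430 = 1.7204
theta = 234° - 99° = 135° = 135° (mod 360)

1.7204 cis(135°)


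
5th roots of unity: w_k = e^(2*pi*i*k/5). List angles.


The 5th roots of unity are cis(360k/5°) for k=0..4
Angle step = 360/5 = 72°
Primitive root: cis(72°)
Primitive root = 0.3090 + 0.9511i

5 roots at angles: 0°, 72°, 144°, 216°, 288°


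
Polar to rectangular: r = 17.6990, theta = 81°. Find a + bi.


a = 17.6990*cos(81°) = 17.6990*0.15643 = 2.7687
b = 17.6990*sin(81°) = 17.6990*0.98769 = 17.4811

2.7687 + 17.4811i


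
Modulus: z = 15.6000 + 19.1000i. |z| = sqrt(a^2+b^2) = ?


|z| = sqrt(15.6^2 + 19.1^2) = sqrt(243.36 + 364.81) = sqrt(608.17) = 24.6611

|z| = 24.6611


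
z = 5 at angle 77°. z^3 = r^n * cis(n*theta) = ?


r^3 = 5^3 = 125
n*theta = 3*77° = 231° = 231° (mod 360)
a = 125*cos(231°) = -78.6650
b = 125*sin(231°) = -97.1432

125 cis(231°) = -78.6650 - 97.1432i


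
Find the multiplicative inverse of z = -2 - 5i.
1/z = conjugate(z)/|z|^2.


|z|^2 = 4+25 = 29
1/z = (-2 + 5i)/29

1/z = -0.0690 + 0.1724i


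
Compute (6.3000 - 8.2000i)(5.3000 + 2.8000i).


Real = 6.3*5.3 - (-8.2)*2.8 = 33.39 - (-22.96) = 56.35
Imag = 6.3*2.8 + 5.3*(-8.2) = 17.64 - (43.46) = -25.82

56.3500 - 25.8200i


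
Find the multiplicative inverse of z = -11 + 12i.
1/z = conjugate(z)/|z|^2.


|z|^2 = 121+144 = 265
1/z = (-11 - 12i)/265

1/z = -0.0415 - 0.0453i


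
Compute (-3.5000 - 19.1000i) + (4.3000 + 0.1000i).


Real: -3.5 + 4.3 = 0.8
Imag: -19.1 + 0.1 = -19

0.8000 - 19.0000i


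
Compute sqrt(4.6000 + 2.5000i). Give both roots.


|z| = sqrt(21.16+6.25) = 5.2355
sqrt((|z|+a)/2) = sqrt((5.2355+4.6)/2) = sqrt(4.9177) = 2.2176
sqrt((|z|-a)/2) = sqrt((5.2355-4.6)/2) = sqrt(0.3177) = 0.5637

±(2.2176 + 0.5637i) i.e. 2.2176 + 0.5637i and -2.2176 - 0.5637i


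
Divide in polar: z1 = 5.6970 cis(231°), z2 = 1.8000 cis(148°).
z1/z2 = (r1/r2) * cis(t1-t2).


r = 5.6970 / 1.8000 = 3.1650
theta = 231° - 148° = 83° = 83° (mod 360)

3.1650 cis(83°)


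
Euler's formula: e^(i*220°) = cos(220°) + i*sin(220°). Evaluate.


cos(220°) = -0.7660
sin(220°) = -0.6428

e^(i*220°) = -0.7660 - 0.6428i


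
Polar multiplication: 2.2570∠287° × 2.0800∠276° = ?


r = 2.2570 * 2.0800 = 4.6946
theta = 287° + 276° = 563° = 203° (mod 360)

4.6946 cis(203°)


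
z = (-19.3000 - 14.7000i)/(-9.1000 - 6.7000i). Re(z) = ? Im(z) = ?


Multiply by conjugate: (-19.3000 - 14.7000i)(-9.1000 + 6.7000i) / ((-9.1)^2 + (-6.7)^2)
Numerator real = -19.3*(-9.1) - (14.7)*(-6.7) = 274.12
Numerator imag = -14.7*(-9.1) - (-19.3)*(-6.7) = 4.46
Denominator = 127.7
Re(z) = 274.12/127.7 = 2.1466
Im(z) = 4.46/127.7 = 0.0349

Re(z) = 2.1466, Im(z) = 0.0349


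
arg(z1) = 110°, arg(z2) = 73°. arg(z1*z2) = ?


arg(z1*z2) = 110° + 73° = 183°
Normalized to (-180°, 180°]: -177°

-177°


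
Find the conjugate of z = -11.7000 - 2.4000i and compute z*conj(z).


z_bar = -11.7000 + 2.4000i
z*z_bar = (-11.7)^2 + (-2.4)^2 = 136.89 + 5.76 = 142.65

z_bar = -11.7000 + 2.4000i, z*z_bar = 142.65


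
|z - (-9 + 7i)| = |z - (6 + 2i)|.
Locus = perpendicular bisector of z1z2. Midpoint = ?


Equal distances means the locus is the perpendicular bisector of z1 and z2.
Midpoint = ((-9+6)/2, (7+2)/2) = (-1.5000, 4.5000)

Perpendicular bisector through (-1.5000, 4.5000)


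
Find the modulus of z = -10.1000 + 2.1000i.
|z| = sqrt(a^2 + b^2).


|z| = sqrt((-10.1)^2 + 2.1^2) = sqrt(102.01 + 4.41) = sqrt(106.42) = 10.3160

|z| = 10.3160


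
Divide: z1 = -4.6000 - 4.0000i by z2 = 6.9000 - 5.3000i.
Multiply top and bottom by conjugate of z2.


Conjugate of z2 = 6.9000 + 5.3000i
Numerator: (-4.6000 - 4.0000i)(6.9000 + 5.3000i) = -10.5400 - 51.9800i
Denominator: 6.9^2 + (-5.3)^2 = 75.7
Result = (-10.5400 - 51.9800i)/75.7

-0.1392 - 0.6867i


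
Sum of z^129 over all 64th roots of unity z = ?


The roots are w_k = w^k with w = e^(2*pi*i/64), and (w^k)^129 = (w^129)^k.
So S = 1 + u + u^2 + ... + u^(63) with u = w^129.
129 = 2*64 + 1, so 129 is not a multiple of 64: u = (w^64)^2 * w^1 = w^1 ≠ 1 (w is a primitive 64th root), while u^64 = (w^64)^129 = 1.
Geometric series: S = (1 - u^64)/(1 - u) = (1 - 1)/(1 - u) = 0

S = 0


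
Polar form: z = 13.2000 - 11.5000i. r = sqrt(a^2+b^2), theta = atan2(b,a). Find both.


r = sqrt(174.24+132.25) = sqrt(306.49) = 17.5069
theta = atan2(-11.5, 13.2) = -41.0628 degrees

r = 17.5069, theta = -41.0628 degrees


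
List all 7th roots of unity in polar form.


The 7th roots of unity are cis(360k/7°) for k=0..6
Angle step = 360/7 = 51.4286°
Primitive root: cis(51.4286°)
Primitive root = 0.6235 + 0.7818i

7 roots at angles: 0°, 51.4286°, 102.8571°, 154.2857°, 205.7143°, 257.1429°, 308.5714°


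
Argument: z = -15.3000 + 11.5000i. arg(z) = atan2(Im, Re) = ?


Re = -15.3, Im = 11.5
arg = atan2(11.5, -15.3) = 143.0702 degrees

arg(z) = 143.0702 degrees


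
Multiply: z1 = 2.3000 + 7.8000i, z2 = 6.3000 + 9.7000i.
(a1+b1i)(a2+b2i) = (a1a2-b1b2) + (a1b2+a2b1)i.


Real = 2.3*6.3 - 7.8*9.7 = 14.49 - 75.66 = -61.17
Imag = 2.3*9.7 + 6.3*7.8 = 22.31 + 49.14 = 71.45

-61.1700 + 71.4500i


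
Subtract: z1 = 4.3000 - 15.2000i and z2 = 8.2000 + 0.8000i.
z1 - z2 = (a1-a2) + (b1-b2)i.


Real: 4.3 - 8.2 = -3.9
Imag: -15.2 - 0.8 = -16

-3.9000 - 16.0000i


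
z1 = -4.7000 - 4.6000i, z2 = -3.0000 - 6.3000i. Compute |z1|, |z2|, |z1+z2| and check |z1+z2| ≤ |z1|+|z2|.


|z1| = sqrt((-4.7)^2 + (-4.6)^2) = sqrt(43.25) = 6.5765
|z2| = sqrt((-3)^2 + (-6.3)^2) = sqrt(48.69) = 6.9778
z1+z2 = -7.7000 - 10.9000i
|z1+z2| = sqrt(178.1) = 13.3454
|z1|+|z2| = 6.5765 + 6.9778 = 13.5543

|z1+z2| = 13.3454 ≤ |z1|+|z2| = 13.5543 (verified)


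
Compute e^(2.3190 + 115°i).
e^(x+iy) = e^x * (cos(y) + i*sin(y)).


e^2.3190 = 10.1655
cos(115°) = -0.42262
sin(115°) = 0.90631
Real = 10.1655*(-0.42262) = -4.2961
Imag = 10.1655*0.90631 = 9.2131

-4.2961 + 9.2131i


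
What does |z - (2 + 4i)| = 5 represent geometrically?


|z - z0| = r is a circle with center z0 and radius r.
Center = (2, 4), radius = 5

Circle with center (2, 4) and radius 5


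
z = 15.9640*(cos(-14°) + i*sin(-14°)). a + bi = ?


a = 15.9640*cos(-14°) = 15.9640*0.970296 = 15.4898
b = 15.9640*sin(-14°) = 15.9640*(-0.24192) = -3.8620

15.4898 - 3.8620i


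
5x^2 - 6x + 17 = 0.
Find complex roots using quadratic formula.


disc = (-6)^2 - 4*5*17 = 36 - 340 = -304
sqrt(|disc|) = sqrt(304) = 17.4356
Real part = 6/(2*5) = 0.6000
Imag part = 17.4356/(2*5) = 1.7436

0.6000 ± 1.7436i


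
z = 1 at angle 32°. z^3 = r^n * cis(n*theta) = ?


r^3 = 1^3 = 1
n*theta = 3*32° = 96° = 96° (mod 360)
a = 1*cos(96°) = -0.1045
b = 1*sin(96°) = 0.9945

1 cis(96°) = -0.1045 + 0.9945i


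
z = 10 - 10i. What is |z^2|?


|z| = sqrt(100+100) = sqrt(200) = 14.1421
|z^2| = |z|^2 = (sqrt(200))^2 = 200

|z^2| = 200


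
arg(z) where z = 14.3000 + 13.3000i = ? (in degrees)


Re = 14.3, Im = 13.3
arg = atan2(13.3, 14.3) = 42.9250 degrees

arg(z) = 42.9250 degrees


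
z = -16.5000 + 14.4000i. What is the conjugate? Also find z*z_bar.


z_bar = -16.5000 - 14.4000i
z*z_bar = (-16.5)^2 + 14.4^2 = 272.25 + 207.36 = 479.61

z_bar = -16.5000 - 14.4000i, z*z_bar = 479.61


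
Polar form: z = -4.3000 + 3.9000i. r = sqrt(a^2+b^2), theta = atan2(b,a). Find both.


r = sqrt(18.49+15.21) = sqrt(33.7) = 5.8052
theta = atan2(3.9, -4.3) = 137.7927 degrees

r = 5.8052, theta = 137.7927 degrees


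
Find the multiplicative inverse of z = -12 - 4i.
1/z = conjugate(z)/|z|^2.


|z|^2 = 144+16 = 160
1/z = (-12 + 4i)/160

1/z = -0.0750 + 0.0250i


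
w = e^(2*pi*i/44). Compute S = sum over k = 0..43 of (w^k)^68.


The roots are w_k = w^k with w = e^(2*pi*i/44), and (w^k)^68 = (w^68)^k.
So S = 1 + u + u^2 + ... + u^(43) with u = w^68.
68 = 1*44 + 24, so 68 is not a multiple of 44: u = (w^44)^1 * w^24 = w^24 ≠ 1 (w is a primitive 44th root), while u^44 = (w^44)^68 = 1.
Geometric series: S = (1 - u^44)/(1 - u) = (1 - 1)/(1 - u) = 0

S = 0


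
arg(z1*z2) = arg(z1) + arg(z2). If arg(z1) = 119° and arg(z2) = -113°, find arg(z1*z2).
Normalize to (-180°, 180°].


arg(z1*z2) = 119° - 113° = 6°
Normalized to (-180°, 180°]: 6°

6°


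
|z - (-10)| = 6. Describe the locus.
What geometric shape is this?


|z - z0| = r is a circle with center z0 and radius r.
Center = (-10, 0), radius = 6

Circle with center (-10, 0) and radius 6


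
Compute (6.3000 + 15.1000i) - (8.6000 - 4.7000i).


Real: 6.3 - 8.6 = -2.3
Imag: 15.1 + 4.7 = 19.8

-2.3000 + 19.8000i


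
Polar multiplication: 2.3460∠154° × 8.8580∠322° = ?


r = 2.3460 * 8.8580 = 20.7809
theta = 154° + 322° = 476° = 116° (mod 360)

20.7809 cis(116°)


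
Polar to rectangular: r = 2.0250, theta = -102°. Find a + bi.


a = 2.0250*cos(-102°) = 2.0250*(-0.2079) = -0.4210
b = 2.0250*sin(-102°) = 2.0250*(-0.9781) = -1.9807

-0.4210 - 1.9807i


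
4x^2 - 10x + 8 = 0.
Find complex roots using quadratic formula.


disc = (-10)^2 - 4*4*8 = 100 - 128 = -28
sqrt(|disc|) = sqrt(28) = 5.2915
Real part = 10/(2*4) = 1.2500
Imag part = 5.2915/(2*4) = 0.6614

1.2500 ± 0.6614i


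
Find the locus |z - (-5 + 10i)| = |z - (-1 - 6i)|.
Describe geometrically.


Equal distances means the locus is the perpendicular bisector of z1 and z2.
Midpoint = ((-5+(-1))/2, (10+(-6))/2) = (-3.0000, 2.0000)

Perpendicular bisector through (-3.0000, 2.0000)


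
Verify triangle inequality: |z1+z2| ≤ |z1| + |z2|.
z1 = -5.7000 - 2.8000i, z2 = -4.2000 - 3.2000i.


|z1| = sqrt((-5.7)^2 + (-2.8)^2) = sqrt(40.33) = 6.3506
|z2| = sqrt((-4.2)^2 + (-3.2)^2) = sqrt(27.88) = 5.2802
z1+z2 = -9.9000 - 6.0000i
|z1+z2| = sqrt(134.01) = 11.5763
|z1|+|z2| = 6.3506 + 5.2802 = 11.6308

|z1+z2| = 11.5763 ≤ |z1|+|z2| = 11.6308 (verified)


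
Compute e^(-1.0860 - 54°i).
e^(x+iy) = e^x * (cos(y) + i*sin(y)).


e^-1.0860 = 0.3376
cos(-54°) = 0.5878
sin(-54°) = -0.809
Real = 0.3376*0.5878 = 0.1984
Imag = 0.3376*(-0.809) = -0.2731

0.1984 - 0.2731i


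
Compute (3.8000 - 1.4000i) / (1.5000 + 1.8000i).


Conjugate of z2 = 1.5000 - 1.8000i
Numerator: (3.8000 - 1.4000i)(1.5000 - 1.8000i) = 3.1800 - 8.9400i
Denominator: 1.5^2 + 1.8^2 = 5.49
Result = (3.1800 - 8.9400i)/5.49

0.5792 - 1.6284i


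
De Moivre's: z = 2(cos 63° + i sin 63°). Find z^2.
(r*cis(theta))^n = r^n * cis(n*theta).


r^2 = 2^2 = 4
n*theta = 2*63° = 126° = 126° (mod 360)
a = 4*cos(126°) = -2.3511
b = 4*sin(126°) = 3.2361

4 cis(126°) = -2.3511 + 3.2361i


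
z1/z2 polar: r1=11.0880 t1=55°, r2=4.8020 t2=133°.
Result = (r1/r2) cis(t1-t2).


r = 11.0880 / 4.8020 = 2.3090
theta = 55° - 133° = -78° = 282° (mod 360)

2.3090 cis(282°)


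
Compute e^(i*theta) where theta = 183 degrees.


cos(183°) = -0.9986
sin(183°) = -0.0523

e^(i*183°) = -0.9986 - 0.0523i


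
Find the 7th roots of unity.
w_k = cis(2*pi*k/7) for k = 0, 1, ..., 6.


The 7th roots of unity are cis(360k/7°) for k=0..6
Angle step = 360/7 = 51.4286°
Primitive root: cis(51.4286°)
Primitive root = 0.6235 + 0.7818i

7 roots at angles: 0°, 51.4286°, 102.8571°, 154.2857°, 205.7143°, 257.1429°, 308.5714°


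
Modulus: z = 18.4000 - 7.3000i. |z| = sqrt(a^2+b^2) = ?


|z| = sqrt(18.4^2 + (-7.3)^2) = sqrt(338.56 + 53.29) = sqrt(391.85) = 19.7952

|z| = 19.7952


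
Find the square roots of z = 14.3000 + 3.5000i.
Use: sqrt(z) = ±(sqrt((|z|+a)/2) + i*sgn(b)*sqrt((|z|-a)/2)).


|z| = sqrt(204.49+12.25) = 14.7221
sqrt((|z|+a)/2) = sqrt((14.7221+14.3)/2) = sqrt(14.5110) = 3.8093
sqrt((|z|-a)/2) = sqrt((14.7221-14.3)/2) = sqrt(0.2110) = 0.4594

±(3.8093 + 0.4594i) i.e. 3.8093 + 0.4594i and -3.8093 - 0.4594i


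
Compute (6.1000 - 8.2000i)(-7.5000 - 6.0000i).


Real = 6.1*(-7.5) - (-8.2)*(-6) = -45.75 - 49.2 = -94.95
Imag = 6.1*(-6) - (7.5)*(-8.2) = -36.6 + 61.5 = 24.9

-94.9500 + 24.9000i


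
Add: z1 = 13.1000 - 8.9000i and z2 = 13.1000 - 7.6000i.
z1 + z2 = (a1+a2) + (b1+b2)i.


Real: 13.1 + 13.1 = 26.2
Imag: -8.9 - 7.6 = -16.5

26.2000 - 16.5000i


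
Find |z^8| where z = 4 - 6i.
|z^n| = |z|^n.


|z| = sqrt(16+36) = sqrt(52) = 7.2111
|z^8| = |z|^8 = (sqrt(52))^8 = 52^4 = 7311616

|z^8| = 7311616


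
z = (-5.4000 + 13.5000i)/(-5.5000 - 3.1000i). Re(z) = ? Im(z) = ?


Multiply by conjugate: (-5.4000 + 13.5000i)(-5.5000 + 3.1000i) / ((-5.5)^2 + (-3.1)^2)
Numerator real = -5.4*(-5.5) + 13.5*(-3.1) = -12.15
Numerator imag = 13.5*(-5.5) - (-5.4)*(-3.1) = -90.99
Denominator = 39.86
Re(z) = -12.15/39.86 = -0.3048
Im(z) = -90.99/39.86 = -2.2827

Re(z) = -0.3048, Im(z) = -2.2827


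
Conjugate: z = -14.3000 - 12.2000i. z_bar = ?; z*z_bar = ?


z_bar = -14.3000 + 12.2000i
z*z_bar = (-14.3)^2 + (-12.2)^2 = 204.49 + 148.84 = 353.33

z_bar = -14.3000 + 12.2000i, z*z_bar = 353.33


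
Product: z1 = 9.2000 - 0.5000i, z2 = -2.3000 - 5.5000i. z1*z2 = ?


Real = 9.2*(-2.3) - (-0.5)*(-5.5) = -21.16 - 2.75 = -23.91
Imag = 9.2*(-5.5) - (2.3)*(-0.5) = -50.6 + 1.15 = -49.45

-23.9100 - 49.4500i


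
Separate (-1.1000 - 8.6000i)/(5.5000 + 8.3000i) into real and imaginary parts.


Multiply by conjugate: (-1.1000 - 8.6000i)(5.5000 - 8.3000i) / (5.5^2 + 8.3^2)
Numerator real = -1.1*5.5 - (8.6)*8.3 = -77.43
Numerator imag = -8.6*5.5 - (-1.1)*8.3 = -38.17
Denominator = 99.14
Re(z) = -77.43/99.14 = -0.7810
Im(z) = -38.17/99.14 = -0.3850

Re(z) = -0.7810, Im(z) = -0.3850


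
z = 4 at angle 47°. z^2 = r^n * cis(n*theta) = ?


r^2 = 4^2 = 16
n*theta = 2*47° = 94° = 94° (mod 360)
a = 16*cos(94°) = -1.1161
b = 16*sin(94°) = 15.9610

16 cis(94°) = -1.1161 + 15.9610i


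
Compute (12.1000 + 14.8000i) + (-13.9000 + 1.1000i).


Real: 12.1 - 13.9 = -1.8
Imag: 14.8 + 1.1 = 15.9

-1.8000 + 15.9000i


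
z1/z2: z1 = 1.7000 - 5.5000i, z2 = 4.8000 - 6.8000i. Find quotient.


Conjugate of z2 = 4.8000 + 6.8000i
Numerator: (1.7000 - 5.5000i)(4.8000 + 6.8000i) = 45.5600 - 14.8400i
Denominator: 4.8^2 + (-6.8)^2 = 69.28
Result = (45.5600 - 14.8400i)/69.28

0.6576 - 0.2142i


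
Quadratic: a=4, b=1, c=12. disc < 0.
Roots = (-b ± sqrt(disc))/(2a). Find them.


disc = 1^2 - 4*4*12 = 1 - 192 = -191
sqrt(|disc|) = sqrt(191) = 13.8203
Real part = -1/(2*4) = -0.1250
Imag part = 13.8203/(2*4) = 1.7275

-0.1250 ± 1.7275i


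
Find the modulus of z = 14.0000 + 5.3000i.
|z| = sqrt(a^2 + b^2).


|z| = sqrt(14^2 + 5.3^2) = sqrt(196 + 28.09) = sqrt(224.09) = 14.9696

|z| = 14.9696


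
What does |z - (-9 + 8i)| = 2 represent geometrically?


|z - z0| = r is a circle with center z0 and radius r.
Center = (-9, 8), radius = 2

Circle with center (-9, 8) and radius 2


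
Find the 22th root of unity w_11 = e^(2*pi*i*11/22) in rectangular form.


Angle = 360*11/22 = 180°
a = cos(180°) = -1.0000
b = sin(180°) = 0

-1.0000 + 0i


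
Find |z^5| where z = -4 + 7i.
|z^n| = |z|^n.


|z| = sqrt(16+49) = sqrt(65) = 8.0623
|z^5| = |z|^5 = (sqrt(65))^5 = 65^2 * sqrt(65) = 4225*sqrt(65)

|z^5| = 4225*sqrt(65) ≈ 34063.0390


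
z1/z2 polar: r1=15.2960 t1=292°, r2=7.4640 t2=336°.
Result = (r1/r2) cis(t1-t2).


r = 15.2960 / 7.4640 = 2.0493
theta = 292° - 336° = -44° = 316° (mod 360)

2.0493 cis(316°)


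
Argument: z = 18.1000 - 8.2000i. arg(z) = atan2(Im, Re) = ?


Re = 18.1, Im = -8.2
arg = atan2(-8.2, 18.1) = -24.3724 degrees

arg(z) = -24.3724 degrees


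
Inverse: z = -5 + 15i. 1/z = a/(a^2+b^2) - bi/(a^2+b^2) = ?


|z|^2 = 25+225 = 250
1/z = (-5 - 15i)/250

1/z = -0.0200 - 0.0600i


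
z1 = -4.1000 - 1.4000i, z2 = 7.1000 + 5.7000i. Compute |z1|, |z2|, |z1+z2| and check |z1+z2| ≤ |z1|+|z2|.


|z1| = sqrt((-4.1)^2 + (-1.4)^2) = sqrt(18.77) = 4.3324
|z2| = sqrt(7.1^2 + 5.7^2) = sqrt(82.9) = 9.1049
z1+z2 = 3.0000 + 4.3000i
|z1+z2| = sqrt(27.49) = 5.2431
|z1|+|z2| = 4.3324 + 9.1049 = 13.4373

|z1+z2| = 5.2431 ≤ |z1|+|z2| = 13.4373 (verified)


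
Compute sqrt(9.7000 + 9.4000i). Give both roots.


|z| = sqrt(94.09+88.36) = 13.5074
sqrt((|z|+a)/2) = sqrt((13.5074+9.7)/2) = sqrt(11.6037) = 3.4064
sqrt((|z|-a)/2) = sqrt((13.5074-9.7)/2) = sqrt(1.9037) = 1.3797

±(3.4064 + 1.3797i) i.e. 3.4064 + 1.3797i and -3.4064 - 1.3797i


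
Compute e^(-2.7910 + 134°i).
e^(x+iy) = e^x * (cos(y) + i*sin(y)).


e^-2.7910 = 0.06136
cos(134°) = -0.6947
sin(134°) = 0.7193
Real = 0.06136*(-0.6947) = -0.0426
Imag = 0.06136*0.7193 = 0.0441

-0.0426 + 0.0441i


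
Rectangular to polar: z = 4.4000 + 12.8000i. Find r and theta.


r = sqrt(19.36+163.84) = sqrt(183.2) = 13.5351
theta = atan2(12.8, 4.4) = 71.0296 degrees

r = 13.5351, theta = 71.0296 degrees


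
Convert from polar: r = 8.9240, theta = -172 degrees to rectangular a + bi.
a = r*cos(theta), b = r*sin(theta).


a = 8.9240*cos(-172°) = 8.9240*(-0.99027) = -8.8372
b = 8.9240*sin(-172°) = 8.9240*(-0.13917) = -1.2420

-8.8372 - 1.2420i


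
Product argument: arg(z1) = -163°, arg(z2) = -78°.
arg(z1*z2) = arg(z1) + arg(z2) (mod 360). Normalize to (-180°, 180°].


arg(z1*z2) = -163° - 78° = -241°
Normalized to (-180°, 180°]: 119°

119°


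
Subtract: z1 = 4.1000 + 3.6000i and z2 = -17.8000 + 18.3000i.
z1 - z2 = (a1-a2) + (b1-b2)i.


Real: 4.1 + 17.8 = 21.9
Imag: 3.6 - 18.3 = -14.7

21.9000 - 14.7000i


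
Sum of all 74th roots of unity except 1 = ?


With w = e^(2*pi*i/74), all 74 of the 74th roots of unity w^0 = 1, w, ..., w^(73) sum to 0: 1 + w + ... + w^(73) = (1 - w^74)/(1 - w) = 0 since w^74 = 1, w ≠ 1.
Removing the root 1: w + w^2 + ... + w^(73) = 0 - 1 = -1

Sum = -1


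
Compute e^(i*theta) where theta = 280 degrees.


cos(280°) = 0.1736
sin(280°) = -0.9848

e^(i*280°) = 0.1736 - 0.9848i


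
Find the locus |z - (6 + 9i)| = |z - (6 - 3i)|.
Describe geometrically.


Equal distances means the locus is the perpendicular bisector of z1 and z2.
Midpoint = ((6+6)/2, (9+(-3))/2) = (6.0000, 3.0000)

Perpendicular bisector through (6.0000, 3.0000)


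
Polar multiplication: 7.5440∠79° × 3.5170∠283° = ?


r = 7.5440 * 3.5170 = 26.5322
theta = 79° + 283° = 362° = 2° (mod 360)

26.5322 cis(2°)


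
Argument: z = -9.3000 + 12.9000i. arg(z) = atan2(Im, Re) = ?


Re = -9.3, Im = 12.9
arg = atan2(12.9, -9.3) = 125.7890 degrees

arg(z) = 125.7890 degrees


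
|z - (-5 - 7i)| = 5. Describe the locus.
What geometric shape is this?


|z - z0| = r is a circle with center z0 and radius r.
Center = (-5, -7), radius = 5

Circle with center (-5, -7) and radius 5


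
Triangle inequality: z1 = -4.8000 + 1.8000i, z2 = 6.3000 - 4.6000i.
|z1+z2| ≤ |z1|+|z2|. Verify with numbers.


|z1| = sqrt((-4.8)^2 + 1.8^2) = sqrt(26.28) = 5.1264
|z2| = sqrt(6.3^2 + (-4.6)^2) = sqrt(60.85) = 7.8006
z1+z2 = 1.5000 - 2.8000i
|z1+z2| = sqrt(10.09) = 3.1765
|z1|+|z2| = 5.1264 + 7.8006 = 12.9270

|z1+z2| = 3.1765 ≤ |z1|+|z2| = 12.9270 (verified)


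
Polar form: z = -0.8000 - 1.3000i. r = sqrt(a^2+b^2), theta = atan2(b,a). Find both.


r = sqrt(0.64+1.69) = sqrt(2.33) = 1.5264
theta = atan2(-1.3, -0.8) = -121.6075 degrees

r = 1.5264, theta = -121.6075 degrees


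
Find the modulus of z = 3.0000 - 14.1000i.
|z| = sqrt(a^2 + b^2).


|z| = sqrt(3^2 + (-14.1)^2) = sqrt(9 + 198.81) = sqrt(207.81) = 14.4156

|z| = 14.4156


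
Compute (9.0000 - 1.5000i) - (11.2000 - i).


Real: 9 - 11.2 = -2.2
Imag: -1.5 + 1 = -0.5

-2.2000 - 0.5000i


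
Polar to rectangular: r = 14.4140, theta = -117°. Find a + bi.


a = 14.4140*cos(-117°) = 14.4140*(-0.45399) = -6.5438
b = 14.4140*sin(-117°) = 14.4140*(-0.89101) = -12.8430

-6.5438 - 12.8430i


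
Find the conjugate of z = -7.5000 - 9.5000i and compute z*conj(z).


z_bar = -7.5000 + 9.5000i
z*z_bar = (-7.5)^2 + (-9.5)^2 = 56.25 + 90.25 = 146.5

z_bar = -7.5000 + 9.5000i, z*z_bar = 146.5


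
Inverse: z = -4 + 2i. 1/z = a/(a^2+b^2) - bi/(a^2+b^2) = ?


|z|^2 = 16+4 = 20
1/z = (-4 - 2i)/20

1/z = -0.2000 - 0.1000i


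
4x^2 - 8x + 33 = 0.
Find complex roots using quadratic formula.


disc = (-8)^2 - 4*4*33 = 64 - 528 = -464
sqrt(|disc|) = sqrt(464) = 21.5407
Real part = 8/(2*4) = 1.0000
Imag part = 21.5407/(2*4) = 2.6926

1.0000 ± 2.6926i


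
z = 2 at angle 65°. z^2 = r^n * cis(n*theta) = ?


r^2 = 2^2 = 4
n*theta = 2*65° = 130° = 130° (mod 360)
a = 4*cos(130°) = -2.5712
b = 4*sin(130°) = 3.0642

4 cis(130°) = -2.5712 + 3.0642i


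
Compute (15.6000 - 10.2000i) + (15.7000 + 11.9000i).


Real: 15.6 + 15.7 = 31.3
Imag: -10.2 + 11.9 = 1.7

31.3000 + 1.7000i


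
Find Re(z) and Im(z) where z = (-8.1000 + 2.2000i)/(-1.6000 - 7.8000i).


Multiply by conjugate: (-8.1000 + 2.2000i)(-1.6000 + 7.8000i) / ((-1.6)^2 + (-7.8)^2)
Numerator real = -8.1*(-1.6) + 2.2*(-7.8) = -4.2
Numerator imag = 2.2*(-1.6) - (-8.1)*(-7.8) = -66.7
Denominator = 63.4
Re(z) = -4.2/63.4 = -0.0662
Im(z) = -66.7/63.4 = -1.0521

Re(z) = -0.0662, Im(z) = -1.0521


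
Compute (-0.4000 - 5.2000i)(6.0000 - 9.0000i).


Real = -0.4*6 - (-5.2)*(-9) = -2.4 - 46.8 = -49.2
Imag = -0.4*(-9) + 6*(-5.2) = 3.6 - (31.2) = -27.6

-49.2000 - 27.6000i


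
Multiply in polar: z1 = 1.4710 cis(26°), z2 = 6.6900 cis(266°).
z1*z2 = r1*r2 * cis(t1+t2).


r = 1.4710 * 6.6900 = 9.8410
theta = 26° + 266° = 292° = 292° (mod 360)

9.8410 cis(292°)


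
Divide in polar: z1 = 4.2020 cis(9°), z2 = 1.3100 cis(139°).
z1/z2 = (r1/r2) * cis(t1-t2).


r = 4.2020 / 1.3100 = 3.2076
theta = 9° - 139° = -130° = 230° (mod 360)

3.2076 cis(230°)


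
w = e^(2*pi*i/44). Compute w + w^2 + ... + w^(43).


With w = e^(2*pi*i/44), all 44 of the 44th roots of unity w^0 = 1, w, ..., w^(43) sum to 0: 1 + w + ... + w^(43) = (1 - w^44)/(1 - w) = 0 since w^44 = 1, w ≠ 1.
Removing the root 1: w + w^2 + ... + w^(43) = 0 - 1 = -1

Sum = -1


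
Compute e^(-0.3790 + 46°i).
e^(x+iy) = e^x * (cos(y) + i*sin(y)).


e^-0.3790 = 0.6845
cos(46°) = 0.6947
sin(46°) = 0.7193
Real = 0.6845*0.6947 = 0.4755
Imag = 0.6845*0.7193 = 0.4924

0.4755 + 0.4924i


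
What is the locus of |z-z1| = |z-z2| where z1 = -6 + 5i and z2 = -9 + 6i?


Equal distances means the locus is the perpendicular bisector of z1 and z2.
Midpoint = ((-6+(-9))/2, (5+6)/2) = (-7.5000, 5.5000)

Perpendicular bisector through (-7.5000, 5.5000)


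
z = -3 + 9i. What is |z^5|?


|z| = sqrt(9+81) = sqrt(90) = 9.4868
|z^5| = |z|^5 = (sqrt(90))^5 = 90^2 * sqrt(90) = 8100*sqrt(90)

|z^5| = 8100*sqrt(90) ≈ 76843.3471


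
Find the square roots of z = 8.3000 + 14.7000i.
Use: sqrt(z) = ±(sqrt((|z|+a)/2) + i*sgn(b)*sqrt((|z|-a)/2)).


|z| = sqrt(68.89+216.09) = 16.8814
sqrt((|z|+a)/2) = sqrt((16.8814+8.3)/2) = sqrt(12.5907) = 3.5483
sqrt((|z|-a)/2) = sqrt((16.8814-8.3)/2) = sqrt(4.2907) = 2.0714

±(3.5483 + 2.0714i) i.e. 3.5483 + 2.0714i and -3.5483 - 2.0714i


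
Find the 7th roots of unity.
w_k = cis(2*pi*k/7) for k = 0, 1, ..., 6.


The 7th roots of unity are cis(360k/7°) for k=0..6
Angle step = 360/7 = 51.4286°
Primitive root: cis(51.4286°)
Primitive root = 0.6235 + 0.7818i

7 roots at angles: 0°, 51.4286°, 102.8571°, 154.2857°, 205.7143°, 257.1429°, 308.5714°


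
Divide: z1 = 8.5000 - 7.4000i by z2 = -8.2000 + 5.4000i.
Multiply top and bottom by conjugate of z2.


Conjugate of z2 = -8.2000 - 5.4000i
Numerator: (8.5000 - 7.4000i)(-8.2000 - 5.4000i) = -109.6600 + 14.7800i
Denominator: (-8.2)^2 + 5.4^2 = 96.4
Result = (-109.6600 + 14.7800i)/96.4

-1.1376 + 0.1533i


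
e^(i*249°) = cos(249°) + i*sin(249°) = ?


cos(249°) = -0.3584
sin(249°) = -0.9336

e^(i*249°) = -0.3584 - 0.9336i


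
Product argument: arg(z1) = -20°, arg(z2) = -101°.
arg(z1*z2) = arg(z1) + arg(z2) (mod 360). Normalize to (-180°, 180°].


arg(z1*z2) = -20° - 101° = -121°
Normalized to (-180°, 180°]: -121°

-121°


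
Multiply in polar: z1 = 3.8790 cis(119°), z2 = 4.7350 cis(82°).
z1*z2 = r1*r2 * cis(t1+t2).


r = 3.8790 * 4.7350 = 18.3671
theta = 119° + 82° = 201° = 201° (mod 360)

18.3671 cis(201°)


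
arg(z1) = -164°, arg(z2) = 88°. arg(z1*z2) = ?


arg(z1*z2) = -164° + 88° = -76°
Normalized to (-180°, 180°]: -76°

-76°


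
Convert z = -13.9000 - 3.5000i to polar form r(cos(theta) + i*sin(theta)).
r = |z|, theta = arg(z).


r = sqrt(193.21+12.25) = sqrt(205.46) = 14.3339
theta = atan2(-3.5, -13.9) = -165.8668 degrees

r = 14.3339, theta = -165.8668 degrees


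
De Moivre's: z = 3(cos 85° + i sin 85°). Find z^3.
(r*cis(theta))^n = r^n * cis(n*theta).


r^3 = 3^3 = 27
n*theta = 3*85° = 255° = 255° (mod 360)
a = 27*cos(255°) = -6.9881
b = 27*sin(255°) = -26.0800

27 cis(255°) = -6.9881 - 26.0800i


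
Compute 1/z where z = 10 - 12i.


|z|^2 = 100+144 = 244
1/z = (10 + 12i)/244

1/z = 0.0410 + 0.0492i


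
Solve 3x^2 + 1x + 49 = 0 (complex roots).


disc = 1^2 - 4*3*49 = 1 - 588 = -587
sqrt(|disc|) = sqrt(587) = 24.2281
Real part = -1/(2*3) = -0.1667
Imag part = 24.2281/(2*3) = 4.0380

-0.1667 ± 4.0380i


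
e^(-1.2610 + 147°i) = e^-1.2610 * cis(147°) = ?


e^-1.2610 = 0.2834
cos(147°) = -0.8387
sin(147°) = 0.5446
Real = 0.2834*(-0.8387) = -0.2377
Imag = 0.2834*0.5446 = 0.1543

-0.2377 + 0.1543i


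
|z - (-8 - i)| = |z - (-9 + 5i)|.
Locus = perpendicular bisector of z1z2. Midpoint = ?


Equal distances means the locus is the perpendicular bisector of z1 and z2.
Midpoint = ((-8+(-9))/2, (-1+5)/2) = (-8.5000, 2.0000)

Perpendicular bisector through (-8.5000, 2.0000)


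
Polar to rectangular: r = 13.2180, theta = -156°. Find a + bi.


a = 13.2180*cos(-156°) = 13.2180*(-0.913545) = -12.0752
b = 13.2180*sin(-156°) = 13.2180*(-0.406737) = -5.3762

-12.0752 - 5.3762i


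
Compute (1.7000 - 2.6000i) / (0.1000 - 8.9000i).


Conjugate of z2 = 0.1000 + 8.9000i
Numerator: (1.7000 - 2.6000i)(0.1000 + 8.9000i) = 23.3100 + 14.8700i
Denominator: 0.1^2 + (-8.9)^2 = 79.22
Result = (23.3100 + 14.8700i)/79.22

0.2942 + 0.1877i


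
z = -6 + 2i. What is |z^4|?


|z| = sqrt(36+4) = sqrt(40) = 6.3246
|z^4| = |z|^4 = (sqrt(40))^4 = 40^2 = 1600

|z^4| = 1600


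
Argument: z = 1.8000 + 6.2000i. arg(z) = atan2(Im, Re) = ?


Re = 1.8, Im = 6.2
arg = atan2(6.2, 1.8) = 73.8108 degrees

arg(z) = 73.8108 degrees


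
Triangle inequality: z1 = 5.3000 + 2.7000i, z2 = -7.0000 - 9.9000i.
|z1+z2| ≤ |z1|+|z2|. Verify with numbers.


|z1| = sqrt(5.3^2 + 2.7^2) = sqrt(35.38) = 5.9481
|z2| = sqrt((-7)^2 + (-9.9)^2) = sqrt(147.01) = 12.1248
z1+z2 = -1.7000 - 7.2000i
|z1+z2| = sqrt(54.73) = 7.3980
|z1|+|z2| = 5.9481 + 12.1248 = 18.0729

|z1+z2| = 7.3980 ≤ |z1|+|z2| = 18.0729 (verified)


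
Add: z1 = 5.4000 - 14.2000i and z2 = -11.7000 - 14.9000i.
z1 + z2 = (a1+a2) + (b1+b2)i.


Real: 5.4 - 11.7 = -6.3
Imag: -14.2 - 14.9 = -29.1

-6.3000 - 29.1000i


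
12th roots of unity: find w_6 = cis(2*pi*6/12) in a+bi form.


Angle = 360*6/12 = 180°
a = cos(180°) = -1.0000
b = sin(180°) = 0

-1.0000 + 0i


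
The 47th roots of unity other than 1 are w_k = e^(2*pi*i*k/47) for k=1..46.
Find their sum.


With w = e^(2*pi*i/47), all 47 of the 47th roots of unity w^0 = 1, w, ..., w^(46) sum to 0: 1 + w + ... + w^(46) = (1 - w^47)/(1 - w) = 0 since w^47 = 1, w ≠ 1.
Removing the root 1: w + w^2 + ... + w^(46) = 0 - 1 = -1

Sum = -1


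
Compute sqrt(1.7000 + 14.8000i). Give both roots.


|z| = sqrt(2.89+219.04) = 14.8973
sqrt((|z|+a)/2) = sqrt((14.8973+1.7)/2) = sqrt(8.2987) = 2.8807
sqrt((|z|-a)/2) = sqrt((14.8973-1.7)/2) = sqrt(6.5987) = 2.5688

±(2.8807 + 2.5688i) i.e. 2.8807 + 2.5688i and -2.8807 - 2.5688i


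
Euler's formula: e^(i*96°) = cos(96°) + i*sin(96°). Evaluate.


cos(96°) = -0.1045
sin(96°) = 0.9945

e^(i*96°) = -0.1045 + 0.9945i


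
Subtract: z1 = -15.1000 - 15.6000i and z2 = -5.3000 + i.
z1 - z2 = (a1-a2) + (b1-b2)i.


Real: -15.1 + 5.3 = -9.8
Imag: -15.6 - 1 = -16.6

-9.8000 - 16.6000i


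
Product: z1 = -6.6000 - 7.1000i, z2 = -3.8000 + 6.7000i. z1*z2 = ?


Real = -6.6*(-3.8) - (-7.1)*6.7 = 25.08 - (-47.57) = 72.65
Imag = -6.6*6.7 - (3.8)*(-7.1) = -44.22 + 26.98 = -17.24

72.6500 - 17.2400i


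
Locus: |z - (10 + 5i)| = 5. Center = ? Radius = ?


|z - z0| = r is a circle with center z0 and radius r.
Center = (10, 5), radius = 5

Circle with center (10, 5) and radius 5


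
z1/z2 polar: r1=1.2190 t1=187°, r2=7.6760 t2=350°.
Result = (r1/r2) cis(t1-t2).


r = 1.2190 / 7.6760 = 0.1588
theta = 187° - 350° = -163° = 197° (mod 360)

0.1588 cis(197°)


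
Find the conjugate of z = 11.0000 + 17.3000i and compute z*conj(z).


z_bar = 11.0000 - 17.3000i
z*z_bar = 11^2 + 17.3^2 = 121 + 299.29 = 420.29

z_bar = 11.0000 - 17.3000i, z*z_bar = 420.29


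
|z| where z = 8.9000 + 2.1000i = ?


|z| = sqrt(8.9^2 + 2.1^2) = sqrt(79.21 + 4.41) = sqrt(83.62) = 9.1444

|z| = 9.1444


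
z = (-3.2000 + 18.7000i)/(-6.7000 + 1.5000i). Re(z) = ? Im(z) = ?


Multiply by conjugate: (-3.2000 + 18.7000i)(-6.7000 - 1.5000i) / ((-6.7)^2 + 1.5^2)
Numerator real = -3.2*(-6.7) + 18.7*1.5 = 49.49
Numerator imag = 18.7*(-6.7) - (-3.2)*1.5 = -120.49
Denominator = 47.14
Re(z) = 49.49/47.14 = 1.0499
Im(z) = -120.49/47.14 = -2.5560

Re(z) = 1.0499, Im(z) = -2.5560


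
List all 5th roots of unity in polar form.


The 5th roots of unity are cis(360k/5°) for k=0..4
Angle step = 360/5 = 72°
Primitive root: cis(72°)
Primitive root = 0.3090 + 0.9511i

5 roots at angles: 0°, 72°, 144°, 216°, 288°


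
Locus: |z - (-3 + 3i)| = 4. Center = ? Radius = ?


|z - z0| = r is a circle with center z0 and radius r.
Center = (-3, 3), radius = 4

Circle with center (-3, 3) and radius 4


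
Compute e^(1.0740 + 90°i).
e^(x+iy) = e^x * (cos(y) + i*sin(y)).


e^1.0740 = 2.9271
cos(90°) = 0
sin(90°) = 1
Real = 2.9271*0 = 0
Imag = 2.9271*1 = 2.9271

0 + 2.9271i


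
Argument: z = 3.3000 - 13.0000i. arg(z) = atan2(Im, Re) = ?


Re = 3.3, Im = -13
arg = atan2(-13, 3.3) = -75.7565 degrees

arg(z) = -75.7565 degrees


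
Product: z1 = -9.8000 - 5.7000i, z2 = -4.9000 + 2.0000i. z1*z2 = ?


Real = -9.8*(-4.9) - (-5.7)*2 = 48.02 - (-11.4) = 59.42
Imag = -9.8*2 - (4.9)*(-5.7) = -19.6 + 27.93 = 8.33

59.4200 + 8.3300i


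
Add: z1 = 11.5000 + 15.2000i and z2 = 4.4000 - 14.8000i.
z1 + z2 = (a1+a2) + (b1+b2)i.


Real: 11.5 + 4.4 = 15.9
Imag: 15.2 - 14.8 = 0.4

15.9000 + 0.4000i


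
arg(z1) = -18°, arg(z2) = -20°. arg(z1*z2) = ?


arg(z1*z2) = -18° - 20° = -38°
Normalized to (-180°, 180°]: -38°

-38°


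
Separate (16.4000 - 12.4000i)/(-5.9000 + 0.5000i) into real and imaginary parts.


Multiply by conjugate: (16.4000 - 12.4000i)(-5.9000 - 0.5000i) / ((-5.9)^2 + 0.5^2)
Numerator real = 16.4*(-5.9) - (12.4)*0.5 = -102.96
Numerator imag = -12.4*(-5.9) - 16.4*0.5 = 64.96
Denominator = 35.06
Re(z) = -102.96/35.06 = -2.9367
Im(z) = 64.96/35.06 = 1.8528

Re(z) = -2.9367, Im(z) = 1.8528


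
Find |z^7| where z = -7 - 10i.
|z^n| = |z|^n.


|z| = sqrt(49+100) = sqrt(149) = 12.2066
|z^7| = |z|^7 = (sqrt(149))^7 = 149^3 * sqrt(149) = 3307949*sqrt(149)

|z^7| = 3307949*sqrt(149) ≈ 40378663.4425


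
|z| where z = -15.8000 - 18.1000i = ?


|z| = sqrt((-15.8)^2 + (-18.1)^2) = sqrt(249.64 + 327.61) = sqrt(577.25) = 24.0260

|z| = 24.0260


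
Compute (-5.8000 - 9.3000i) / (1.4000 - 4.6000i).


Conjugate of z2 = 1.4000 + 4.6000i
Numerator: (-5.8000 - 9.3000i)(1.4000 + 4.6000i) = 34.6600 - 39.7000i
Denominator: 1.4^2 + (-4.6)^2 = 23.12
Result = (34.6600 - 39.7000i)/23.12

1.4991 - 1.7171i


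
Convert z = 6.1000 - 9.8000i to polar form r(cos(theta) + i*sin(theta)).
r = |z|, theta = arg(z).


r = sqrt(37.21+96.04) = sqrt(133.25) = 11.5434
theta = atan2(-9.8, 6.1) = -58.0998 degrees

r = 11.5434, theta = -58.0998 degrees
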